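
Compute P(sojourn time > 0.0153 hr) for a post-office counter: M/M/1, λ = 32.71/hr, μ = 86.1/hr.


W ~ Exponential(μ−λ) for M/M/1.
μ − λ = 86.1 − 32.71 = 53.3900
P(W > t) = e^{−(μ−λ)t} = e^{−0.8169} = 0.441814

Final: 0.441814


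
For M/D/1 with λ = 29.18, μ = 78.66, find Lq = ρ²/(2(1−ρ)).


ρ = 29.18/78.66 = 0.3710
M/D/1: Lq = ρ²/(2(1−ρ)) = 0.1376/(2·0.6290) = 0.10938

Final: 0.10938


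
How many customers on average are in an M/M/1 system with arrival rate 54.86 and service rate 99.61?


ρ = λ/μ = 54.86/99.61 = 0.5507
L = ρ/(1−ρ) = 0.5507/(1 − 0.5507) = 0.5507/0.4493 = 1.2259

Final: 1.2259


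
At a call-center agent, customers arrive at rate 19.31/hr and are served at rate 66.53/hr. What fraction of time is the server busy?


ρ = λ/μ = 19.31/66.53 = 0.2902

Final: 0.2902


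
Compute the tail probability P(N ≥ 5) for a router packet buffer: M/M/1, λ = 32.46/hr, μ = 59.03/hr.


ρ = 32.46/59.03 = 0.5499
P(N ≥ n) = ρ^n = 0.5499^5 = 0.050278

Final: 0.050278


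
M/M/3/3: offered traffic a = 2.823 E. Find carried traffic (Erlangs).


B(3,2.823) = 0.324435 (Erlang-B)
Carried load = a(1 − B) = 2.823·(1 − 0.324435) = 2.823·0.675565 = 1.9071 E

Final: 1.9071 Erlangs


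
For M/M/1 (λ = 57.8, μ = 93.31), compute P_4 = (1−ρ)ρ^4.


ρ = 57.8/93.31 = 0.6194
P_n = (1−ρ)·ρ^n = (1 − 0.6194)·0.6194^4 = 0.3806·0.147231 = 0.056030

Final: 0.056030


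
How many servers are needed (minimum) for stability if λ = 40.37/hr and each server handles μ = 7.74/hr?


Stability requires cμ > λ ⇔ c > λ/μ.
λ/μ = 40.37/7.74 = 5.2158
Minimum integer c = ⌊5.2158⌋ + 1 = 6
Check: 6·7.74 = 46.44 > 40.37, while 5·7.74 = 38.70 ≤ 40.37

Final: 6 servers


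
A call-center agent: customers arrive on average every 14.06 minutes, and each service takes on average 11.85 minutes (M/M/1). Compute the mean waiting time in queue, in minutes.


λ = 60/14.06 = 4.2674 /hr
μ = 60/11.85 = 5.0633 /hr
ρ = λ/μ = 4.2674/5.0633 = 0.8428
Wq = ρ/(μ−λ) = 0.8428/(5.0633−4.2674) = 1.05899 hr
In minutes: 1.05899·60 = 63.540 min

Final: 63.540 min


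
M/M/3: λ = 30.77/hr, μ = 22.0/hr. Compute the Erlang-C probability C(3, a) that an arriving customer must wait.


a = λ/μ = 1.3986; ρ = a/3 = 0.4662
P₀ = 0.236351 (from M/M/c formula)
C(c,a) = [a^c/(c!(1−ρ))]·P₀ = [2.73599/(6·0.5338)]·0.236351
= 0.85427·0.236351 = 0.201907

Final: 0.201907


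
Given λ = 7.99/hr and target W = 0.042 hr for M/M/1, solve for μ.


W = 1/(μ−λ) ⇒ μ − λ = 1/W = 1/0.042 = 23.8095
μ = λ + 1/W = 7.99 + 23.8095 = 31.7995 per hr

Final: 31.7995 /hr


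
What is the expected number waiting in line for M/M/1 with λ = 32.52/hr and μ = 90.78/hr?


ρ = 32.52/90.78 = 0.3582
Lq = ρ²/(1−ρ) = 0.1283/0.6418 = 0.2000

Final: 0.2000


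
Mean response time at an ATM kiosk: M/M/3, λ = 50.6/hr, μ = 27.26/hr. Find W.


a = 1.8562; ρ = 0.6187; P₀ = 0.135600
Lq = P₀·a^c·ρ/(c!(1−ρ)²) = 0.61521
Wq = Lq/λ = 0.61521/50.6 = 0.01216 hr
W = Wq + 1/μ = 0.01216 + 0.03668 = 0.04884 hr

Final: 0.04884 hr


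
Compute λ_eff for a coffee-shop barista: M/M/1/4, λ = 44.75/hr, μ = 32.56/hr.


ρ = 1.3744; P_K = (1−ρ)ρ^4/(1−ρ^5) = 0.342179
λ_eff = λ(1 − P_K) = 44.75·(1 − 0.342179) = 44.75·0.657821 = 29.4375 /hr

Final: 29.4375 /hr


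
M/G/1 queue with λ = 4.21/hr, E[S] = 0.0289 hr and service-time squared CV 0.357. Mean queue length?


ρ = λ·E[S] = 4.21·0.0289 = 0.1217
Lq = ρ²(1+C_s²)/(2(1−ρ)) = 0.01480·(1+0.357)/(2·0.8783)
= 0.01480·1.3570/1.7567 = 0.01144

Final: 0.01144


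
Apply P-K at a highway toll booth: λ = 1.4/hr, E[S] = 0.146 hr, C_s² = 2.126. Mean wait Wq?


ρ = λ·E[S] = 1.4·0.146 = 0.2044
E[S²] = E[S]²(1+C_s²) = 0.146²·(1+2.126) = 0.066634
Wq = λ·E[S²]/(2(1−ρ)) = 1.4·0.066634/(2·0.7956) = 0.05863 hr

Final: 0.05863 hr


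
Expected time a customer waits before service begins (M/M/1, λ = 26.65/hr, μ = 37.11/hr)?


ρ = 26.65/37.11 = 0.7181
Wq = ρ/(μ−λ) = 0.7181/(37.11 − 26.65) = 0.7181/10.46 = 0.06866 hr

Final: 0.06866 hr


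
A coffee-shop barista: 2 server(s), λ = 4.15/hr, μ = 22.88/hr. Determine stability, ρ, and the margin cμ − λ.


Total capacity cμ = 2·22.88 = 45.76/hr
ρ = λ/(cμ) = 4.15/45.76 = 0.09069
Stable ⇔ ρ < 1: YES
Spare capacity = cμ − λ = 45.76 − 4.15 = 41.61/hr

Final: ρ = 0.09069; stable; margin = 41.61/hr


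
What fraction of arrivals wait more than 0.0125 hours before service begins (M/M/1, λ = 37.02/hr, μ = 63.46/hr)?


ρ = 37.02/63.46 = 0.5834
P(Wq > t) = ρ·e^{−(μ−λ)t} = 0.5834·e^{−0.3305}
= 0.5834·0.718564 = 0.419181

Final: 0.419181


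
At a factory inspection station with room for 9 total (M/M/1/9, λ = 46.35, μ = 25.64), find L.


ρ = 46.35/25.64 = 1.8077
L = ρ[1 − (K+1)ρ^K + Kρ^(K+1)] / [(1−ρ)(1−ρ^(K+1))]
Numerator: 1.8077·(1 − 10·206.151006 + 9·372.663773) = 2338.223536
Denominator: (-0.8077)·(-371.663773) = 300.201121
L = 2338.223536/300.201121 = 7.7889

Final: 7.7889


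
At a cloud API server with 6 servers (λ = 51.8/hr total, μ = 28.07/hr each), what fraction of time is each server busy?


ρ = λ/(cμ) = 51.8/(6·28.07) = 51.8/168.42 = 0.3076

Final: 0.3076


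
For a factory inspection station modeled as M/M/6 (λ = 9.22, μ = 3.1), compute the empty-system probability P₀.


a = λ/μ = 9.22/3.1 = 2.9742; ρ = a/c = 0.4957
Σ_{k=0}^{5} a^k/k! (terms k=0..5) = 1.00000 + 2.97419 + 4.42291 + 4.38487 + 3.26036 + 1.93939 = 17.98172
Tail: a^6/(6!(1−ρ)) = 692.17413/(720·0.5043) = 1.90631
P₀ = 1/(17.98172 + 1.90631) = 1/19.88803 = 0.050281

Final: 0.050281


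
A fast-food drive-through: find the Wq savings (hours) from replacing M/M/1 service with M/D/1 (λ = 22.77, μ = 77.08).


ρ = 22.77/77.08 = 0.2954
Wq(M/M/1) = ρ/(μ−λ) = 0.2954/54.31 = 0.005439 hr
Wq(M/D/1) = ρ/(2(μ−λ)) = 0.002720 hr
Savings = 0.005439 − 0.002720 = 0.002720 hr

Final: 0.002720 hr


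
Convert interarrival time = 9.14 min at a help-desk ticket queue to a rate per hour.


λ = 1/(interarrival time) in consistent units.
1 hour = 60 min, so λ = 60/9.14 = 6.5646 per hour

Final: 6.5646 /hr


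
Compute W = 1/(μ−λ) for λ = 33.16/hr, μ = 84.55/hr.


W = 1/(μ−λ) = 1/(84.55 − 33.16) = 1/51.39 = 0.01946 hr

Final: 0.01946 hr


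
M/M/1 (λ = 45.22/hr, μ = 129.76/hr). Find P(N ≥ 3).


ρ = 45.22/129.76 = 0.3485
P(N ≥ n) = ρ^n = 0.3485^3 = 0.042322

Final: 0.042322


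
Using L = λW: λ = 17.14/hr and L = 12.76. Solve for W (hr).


W = L/λ = 12.76/17.14 = 0.7445 hr

Final: 0.7445 hr


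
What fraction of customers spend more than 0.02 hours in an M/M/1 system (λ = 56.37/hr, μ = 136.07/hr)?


W ~ Exponential(μ−λ) for M/M/1.
μ − λ = 136.07 − 56.37 = 79.7000
P(W > t) = e^{−(μ−λ)t} = e^{−1.5940} = 0.203112

Final: 0.203112


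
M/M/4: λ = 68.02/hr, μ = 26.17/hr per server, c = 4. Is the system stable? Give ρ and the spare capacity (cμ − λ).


Total capacity cμ = 4·26.17 = 104.68/hr
ρ = λ/(cμ) = 68.02/104.68 = 0.6498
Stable ⇔ ρ < 1: YES
Spare capacity = cμ − λ = 104.68 − 68.02 = 36.66/hr

Final: ρ = 0.6498; stable; margin = 36.66/hr


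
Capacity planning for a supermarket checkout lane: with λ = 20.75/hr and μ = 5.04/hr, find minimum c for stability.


Stability requires cμ > λ ⇔ c > λ/μ.
λ/μ = 20.75/5.04 = 4.1171
Minimum integer c = ⌊4.1171⌋ + 1 = 5
Check: 5·5.04 = 25.20 > 20.75, while 4·5.04 = 20.16 ≤ 20.75

Final: 5 servers


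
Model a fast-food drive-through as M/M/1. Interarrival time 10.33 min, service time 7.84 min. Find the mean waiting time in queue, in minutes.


λ = 60/10.33 = 5.8083 /hr
μ = 60/7.84 = 7.6531 /hr
ρ = λ/μ = 5.8083/7.6531 = 0.7590
Wq = ρ/(μ−λ) = 0.7590/(7.6531−5.8083) = 0.41142 hr
In minutes: 0.41142·60 = 24.685 min

Final: 24.685 min


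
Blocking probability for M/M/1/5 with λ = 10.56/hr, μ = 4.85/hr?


ρ = λ/μ = 10.56/4.85 = 2.1773
P_K = (1−ρ)ρ^K/(1−ρ^(K+1)) = (-1.1773·48.934020)/(1 − 106.545001)
= -57.610981/-105.545001 = 0.545843

Final: 0.545843


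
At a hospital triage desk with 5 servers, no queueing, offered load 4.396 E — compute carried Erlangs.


B(5,4.396) = 0.234025 (Erlang-B)
Carried load = a(1 − B) = 4.396·(1 − 0.234025) = 4.396·0.765975 = 3.3672 E

Final: 3.3672 Erlangs


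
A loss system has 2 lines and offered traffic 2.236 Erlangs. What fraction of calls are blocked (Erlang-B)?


B(c,a) = (a^c/c!) / Σ_{k=0}^{c} a^k/k!
a^2/2! = 2.499848
Σ terms (k=0..2): 1.00000 + 2.23600 + 2.49985 = 5.735848
B = 2.499848/5.735848 = 0.435829

Final: 0.435829


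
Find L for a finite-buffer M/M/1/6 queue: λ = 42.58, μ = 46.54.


ρ = 42.58/46.54 = 0.9149
L = ρ[1 − (K+1)ρ^K + Kρ^(K+1)] / [(1−ρ)(1−ρ^(K+1))]
Numerator: 0.9149·(1 − 7·0.586510 + 6·0.536605) = 0.104354
Denominator: (0.08509)·(0.463395) = 0.039429
L = 0.104354/0.039429 = 2.6466

Final: 2.6466


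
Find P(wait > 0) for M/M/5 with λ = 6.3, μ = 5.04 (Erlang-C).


a = λ/μ = 1.2500; ρ = a/5 = 0.2500
P₀ = 0.286336 (from M/M/c formula)
C(c,a) = [a^c/(c!(1−ρ))]·P₀ = [3.05176/(120·0.7500)]·0.286336
= 0.03391·0.286336 = 0.009709

Final: 0.009709


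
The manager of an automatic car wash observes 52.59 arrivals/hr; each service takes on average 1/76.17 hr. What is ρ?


ρ = λ/μ = 52.59/76.17 = 0.6904

Final: 0.6904


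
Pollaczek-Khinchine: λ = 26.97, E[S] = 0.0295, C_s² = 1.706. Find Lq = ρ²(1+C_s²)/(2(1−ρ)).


ρ = λ·E[S] = 26.97·0.0295 = 0.7956
Lq = ρ²(1+C_s²)/(2(1−ρ)) = 0.6330·(1+1.706)/(2·0.2044)
= 0.6330·2.7060/0.4088 = 4.19039

Final: 4.19039


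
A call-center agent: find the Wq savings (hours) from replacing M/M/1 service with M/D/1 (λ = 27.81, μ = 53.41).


ρ = 27.81/53.41 = 0.5207
Wq(M/M/1) = ρ/(μ−λ) = 0.5207/25.60 = 0.02034 hr
Wq(M/D/1) = ρ/(2(μ−λ)) = 0.01017 hr
Savings = 0.02034 − 0.01017 = 0.01017 hr

Final: 0.01017 hr


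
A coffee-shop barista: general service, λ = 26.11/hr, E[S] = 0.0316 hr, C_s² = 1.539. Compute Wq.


ρ = λ·E[S] = 26.11·0.0316 = 0.8251
E[S²] = E[S]²(1+C_s²) = 0.0316²·(1+1.539) = 0.002535
Wq = λ·E[S²]/(2(1−ρ)) = 26.11·0.002535/(2·0.1749) = 0.18922 hr

Final: 0.18922 hr


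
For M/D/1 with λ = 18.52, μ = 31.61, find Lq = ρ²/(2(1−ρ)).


ρ = 18.52/31.61 = 0.5859
M/D/1: Lq = ρ²/(2(1−ρ)) = 0.3433/(2·0.4141) = 0.41446

Final: 0.41446


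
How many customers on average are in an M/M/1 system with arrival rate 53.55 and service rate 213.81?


ρ = λ/μ = 53.55/213.81 = 0.2505
L = ρ/(1−ρ) = 0.2505/(1 − 0.2505) = 0.2505/0.7495 = 0.3341

Final: 0.3341


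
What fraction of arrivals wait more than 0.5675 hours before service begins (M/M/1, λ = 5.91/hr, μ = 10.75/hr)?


ρ = 5.91/10.75 = 0.5498
P(Wq > t) = ρ·e^{−(μ−λ)t} = 0.5498·e^{−2.7467}
= 0.5498·0.064139 = 0.035262

Final: 0.035262


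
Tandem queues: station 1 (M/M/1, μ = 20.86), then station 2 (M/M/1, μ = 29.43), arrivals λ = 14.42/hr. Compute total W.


Each node sees arrival rate λ = 14.42/hr (tandem ⇒ throughput preserved).
W₁ = 1/(μ₁−λ) = 1/(20.86−14.42) = 0.15528 hr
W₂ = 1/(μ₂−λ) = 1/(29.43−14.42) = 0.06662 hr
W_total = W₁ + W₂ = 0.15528 + 0.06662 = 0.22190 hr

Final: 0.22190 hr


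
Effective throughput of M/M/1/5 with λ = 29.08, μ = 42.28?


ρ = 0.6878; P_K = (1−ρ)ρ^5/(1−ρ^6) = 0.053744
λ_eff = λ(1 − P_K) = 29.08·(1 − 0.053744) = 29.08·0.946256 = 27.5171 /hr

Final: 27.5171 /hr


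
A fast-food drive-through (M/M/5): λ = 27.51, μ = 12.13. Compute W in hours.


a = 2.2679; ρ = 0.4536; P₀ = 0.102028
Lq = P₀·a^c·ρ/(c!(1−ρ)²) = 0.07750
Wq = Lq/λ = 0.07750/27.51 = 0.002817 hr
W = Wq + 1/μ = 0.002817 + 0.08244 = 0.08526 hr

Final: 0.08526 hr


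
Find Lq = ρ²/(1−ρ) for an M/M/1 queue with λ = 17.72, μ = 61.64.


ρ = 17.72/61.64 = 0.2875
Lq = ρ²/(1−ρ) = 0.08264/0.7125 = 0.1160

Final: 0.1160


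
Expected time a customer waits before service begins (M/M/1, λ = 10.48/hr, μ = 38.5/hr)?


ρ = 10.48/38.5 = 0.2722
Wq = ρ/(μ−λ) = 0.2722/(38.5 − 10.48) = 0.2722/28.02 = 0.009715 hr

Final: 0.009715 hr


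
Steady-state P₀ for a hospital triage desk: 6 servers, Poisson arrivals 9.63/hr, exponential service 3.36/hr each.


a = λ/μ = 9.63/3.36 = 2.8661; ρ = a/c = 0.4777
Σ_{k=0}^{5} a^k/k! (terms k=0..5) = 1.00000 + 2.86607 + 4.10718 + 3.92383 + 2.81149 + 1.61159 = 16.32016
Tail: a^6/(6!(1−ρ)) = 554.27087/(720·0.5223) = 1.47384
P₀ = 1/(16.32016 + 1.47384) = 1/17.79400 = 0.056199

Final: 0.056199


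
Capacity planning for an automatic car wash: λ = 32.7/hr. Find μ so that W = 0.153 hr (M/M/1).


W = 1/(μ−λ) ⇒ μ − λ = 1/W = 1/0.153 = 6.5359
μ = λ + 1/W = 32.7 + 6.5359 = 39.2359 per hr

Final: 39.2359 /hr


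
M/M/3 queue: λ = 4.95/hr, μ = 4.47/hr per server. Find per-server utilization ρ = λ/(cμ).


ρ = λ/(cμ) = 4.95/(3·4.47) = 4.95/13.41 = 0.3691

Final: 0.3691


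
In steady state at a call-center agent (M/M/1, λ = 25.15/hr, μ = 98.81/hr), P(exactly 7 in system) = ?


ρ = 25.15/98.81 = 0.2545
P_n = (1−ρ)·ρ^n = (1 − 0.2545)·0.2545^7 = 0.7455·0.00006921 = 0.00005159

Final: 0.00005159


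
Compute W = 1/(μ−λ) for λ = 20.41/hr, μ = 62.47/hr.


W = 1/(μ−λ) = 1/(62.47 − 20.41) = 1/42.06 = 0.02378 hr

Final: 0.02378 hr


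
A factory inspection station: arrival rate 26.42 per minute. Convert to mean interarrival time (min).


Mean interarrival time = 1/λ = 1/26.42 minute = 0.03785 minute
In minutes: 0.03785 × 1 = 0.03785 min

Final: 0.03785 min


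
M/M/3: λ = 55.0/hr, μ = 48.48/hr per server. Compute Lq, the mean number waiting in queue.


a = λ/μ = 1.1345; ρ = a/3 = 0.3782
P₀ = 0.315519
Lq = P₀·a^c·ρ / (c!·(1−ρ)²) = 0.315519·1.46016·0.3782/(6·0.38668)
= 0.07509

Final: 0.07509


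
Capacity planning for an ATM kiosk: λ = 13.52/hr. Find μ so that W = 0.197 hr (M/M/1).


W = 1/(μ−λ) ⇒ μ − λ = 1/W = 1/0.197 = 5.0761
μ = λ + 1/W = 13.52 + 5.0761 = 18.5961 per hr

Final: 18.5961 /hr


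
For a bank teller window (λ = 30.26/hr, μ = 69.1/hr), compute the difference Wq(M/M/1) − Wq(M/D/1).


ρ = 30.26/69.1 = 0.4379
Wq(M/M/1) = ρ/(μ−λ) = 0.4379/38.84 = 0.01127 hr
Wq(M/D/1) = ρ/(2(μ−λ)) = 0.005637 hr
Savings = 0.01127 − 0.005637 = 0.005637 hr

Final: 0.005637 hr


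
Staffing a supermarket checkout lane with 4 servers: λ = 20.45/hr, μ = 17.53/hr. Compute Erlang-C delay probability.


a = λ/μ = 1.1666; ρ = a/4 = 0.2916
P₀ = 0.310506 (from M/M/c formula)
C(c,a) = [a^c/(c!(1−ρ))]·P₀ = [1.85202/(24·0.7084)]·0.310506
= 0.10894·0.310506 = 0.033826

Final: 0.033826


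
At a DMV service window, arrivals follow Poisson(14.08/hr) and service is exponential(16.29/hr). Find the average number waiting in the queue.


ρ = 14.08/16.29 = 0.8643
Lq = ρ²/(1−ρ) = 0.7471/0.1357 = 5.5067

Final: 5.5067


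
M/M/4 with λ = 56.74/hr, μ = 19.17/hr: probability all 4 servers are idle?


a = λ/μ = 56.74/19.17 = 2.9598; ρ = a/c = 0.7400
Σ_{k=0}^{3} a^k/k! (terms k=0..3) = 1.00000 + 2.95983 + 4.38031 + 4.32166 = 12.66180
Tail: a^4/(4!(1−ρ)) = 76.74832/(24·0.2600) = 12.29744
P₀ = 1/(12.66180 + 12.29744) = 1/24.95923 = 0.040065

Final: 0.040065


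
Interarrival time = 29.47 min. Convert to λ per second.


λ = 1/(interarrival time) in consistent units.
1 second = 0.0166667 min, so λ = 0.0166667/29.47 = 0.0005655 per second

Final: 0.0005655 /sec


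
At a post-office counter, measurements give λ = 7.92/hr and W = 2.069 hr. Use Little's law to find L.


L = λW = 7.92·2.069 = 16.3865

Final: 16.3865


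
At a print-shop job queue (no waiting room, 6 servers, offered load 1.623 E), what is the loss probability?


B(c,a) = (a^c/c!) / Σ_{k=0}^{c} a^k/k!
a^6/6! = 0.025385
Σ terms (k=0..6): 1.00000 + 1.62300 + 1.31706 + 0.71253 + 0.28911 + 0.09385 + 0.02539 = 5.060936
B = 0.025385/5.060936 = 0.005016

Final: 0.005016


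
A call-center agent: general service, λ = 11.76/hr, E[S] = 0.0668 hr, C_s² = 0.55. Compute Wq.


ρ = λ·E[S] = 11.76·0.0668 = 0.7856
E[S²] = E[S]²(1+C_s²) = 0.0668²·(1+0.55) = 0.006916
Wq = λ·E[S²]/(2(1−ρ)) = 11.76·0.006916/(2·0.2144) = 0.18966 hr

Final: 0.18966 hr


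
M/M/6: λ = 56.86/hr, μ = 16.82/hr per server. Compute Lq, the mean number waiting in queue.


a = λ/μ = 3.3805; ρ = a/6 = 0.5634
P₀ = 0.032894
Lq = P₀·a^c·ρ / (c!·(1−ρ)²) = 0.032894·1492.39980·0.5634/(720·0.19061)
= 0.20154

Final: 0.20154


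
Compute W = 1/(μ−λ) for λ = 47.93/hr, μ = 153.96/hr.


W = 1/(μ−λ) = 1/(153.96 − 47.93) = 1/106.03 = 0.009431 hr

Final: 0.009431 hr


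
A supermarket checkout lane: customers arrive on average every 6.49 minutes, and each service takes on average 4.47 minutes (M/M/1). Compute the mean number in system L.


λ = 60/6.49 = 9.2450 /hr
μ = 60/4.47 = 13.4228 /hr
ρ = λ/μ = 9.2450/13.4228 = 0.6888
L = ρ/(1−ρ) = 0.6888/0.3112 = 2.2129

Final: 2.2129


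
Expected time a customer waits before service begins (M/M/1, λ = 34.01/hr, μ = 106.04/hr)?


ρ = 34.01/106.04 = 0.3207
Wq = ρ/(μ−λ) = 0.3207/(106.04 − 34.01) = 0.3207/72.03 = 0.004453 hr

Final: 0.004453 hr


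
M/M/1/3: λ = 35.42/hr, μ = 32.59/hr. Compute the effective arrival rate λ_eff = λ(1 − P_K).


ρ = 1.0868; P_K = (1−ρ)ρ^3/(1−ρ^4) = 0.282037
λ_eff = λ(1 − P_K) = 35.42·(1 − 0.282037) = 35.42·0.717963 = 25.4303 /hr

Final: 25.4303 /hr


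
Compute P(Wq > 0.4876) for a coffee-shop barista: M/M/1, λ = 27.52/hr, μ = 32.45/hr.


ρ = 27.52/32.45 = 0.8481
P(Wq > t) = ρ·e^{−(μ−λ)t} = 0.8481·e^{−2.4039}
= 0.8481·0.090368 = 0.076639

Final: 0.076639


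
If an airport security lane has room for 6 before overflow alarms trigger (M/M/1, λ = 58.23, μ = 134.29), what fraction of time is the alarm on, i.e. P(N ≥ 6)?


ρ = 58.23/134.29 = 0.4336
P(N ≥ n) = ρ^n = 0.4336^6 = 0.006647

Final: 0.006647


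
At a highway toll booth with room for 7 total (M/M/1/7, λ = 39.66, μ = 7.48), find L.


ρ = 39.66/7.48 = 5.3021
L = ρ[1 − (K+1)ρ^K + Kρ^(K+1)] / [(1−ρ)(1−ρ^(K+1))]
Numerator: 5.3021·(1 − 8·117803.388865 + 7·624609.946841) = 18185507.203616
Denominator: (-4.3021)·(-624608.946841) = 2687154.533335
L = 18185507.203616/2687154.533335 = 6.7676

Final: 6.7676


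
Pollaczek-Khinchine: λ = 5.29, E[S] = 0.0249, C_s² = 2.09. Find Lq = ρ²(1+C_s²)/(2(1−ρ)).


ρ = λ·E[S] = 5.29·0.0249 = 0.1317
Lq = ρ²(1+C_s²)/(2(1−ρ)) = 0.01735·(1+2.09)/(2·0.8683)
= 0.01735·3.0900/1.7366 = 0.03087

Final: 0.03087


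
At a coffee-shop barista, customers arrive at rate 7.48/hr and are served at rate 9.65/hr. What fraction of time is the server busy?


ρ = λ/μ = 7.48/9.65 = 0.7751

Final: 0.7751


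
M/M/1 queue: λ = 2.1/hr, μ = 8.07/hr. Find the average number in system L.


ρ = λ/μ = 2.1/8.07 = 0.2602
L = ρ/(1−ρ) = 0.2602/(1 − 0.2602) = 0.2602/0.7398 = 0.3518

Final: 0.3518


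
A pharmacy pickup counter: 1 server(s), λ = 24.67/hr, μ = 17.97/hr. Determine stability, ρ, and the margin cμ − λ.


Total capacity cμ = 1·17.97 = 17.97/hr
ρ = λ/(cμ) = 24.67/17.97 = 1.3728
Stable ⇔ ρ < 1: NO
Spare capacity = cμ − λ = 17.97 − 24.67 = -6.70/hr

Final: ρ = 1.3728; unstable; margin = -6.70/hr


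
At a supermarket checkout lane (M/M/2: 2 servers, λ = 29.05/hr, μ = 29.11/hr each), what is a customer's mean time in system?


a = 0.9979; ρ = 0.4990; P₀ = 0.334250
Lq = P₀·a^c·ρ/(c!(1−ρ)²) = 0.33082
Wq = Lq/λ = 0.33082/29.05 = 0.01139 hr
W = Wq + 1/μ = 0.01139 + 0.03435 = 0.04574 hr

Final: 0.04574 hr


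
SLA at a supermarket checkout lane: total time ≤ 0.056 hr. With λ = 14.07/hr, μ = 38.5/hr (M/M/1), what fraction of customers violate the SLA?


W ~ Exponential(μ−λ) for M/M/1.
μ − λ = 38.5 − 14.07 = 24.4300
P(W > t) = e^{−(μ−λ)t} = e^{−1.3681} = 0.254595

Final: 0.254595


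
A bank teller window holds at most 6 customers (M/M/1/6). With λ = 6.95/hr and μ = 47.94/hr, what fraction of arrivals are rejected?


ρ = λ/μ = 6.95/47.94 = 0.1450
P_K = (1−ρ)ρ^K/(1−ρ^(K+1)) = (0.8550·0.000009284)/(1 − 0.000001346)
= 0.000007938/0.999999 = 0.000007938

Final: 0.000007938


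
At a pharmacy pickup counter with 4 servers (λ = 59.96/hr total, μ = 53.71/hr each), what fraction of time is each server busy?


ρ = λ/(cμ) = 59.96/(4·53.71) = 59.96/214.84 = 0.2791

Final: 0.2791


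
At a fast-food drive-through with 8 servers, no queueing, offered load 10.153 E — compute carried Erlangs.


B(8,10.153) = 0.345422 (Erlang-B)
Carried load = a(1 − B) = 10.153·(1 − 0.345422) = 10.153·0.654578 = 6.6459 E

Final: 6.6459 Erlangs


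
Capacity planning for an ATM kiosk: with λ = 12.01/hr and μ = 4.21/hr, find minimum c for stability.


Stability requires cμ > λ ⇔ c > λ/μ.
λ/μ = 12.01/4.21 = 2.8527
Minimum integer c = ⌊2.8527⌋ + 1 = 3
Check: 3·4.21 = 12.63 > 12.01, while 2·4.21 = 8.42 ≤ 12.01

Final: 3 servers


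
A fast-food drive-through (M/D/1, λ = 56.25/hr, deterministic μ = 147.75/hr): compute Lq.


ρ = 56.25/147.75 = 0.3807
M/D/1: Lq = ρ²/(2(1−ρ)) = 0.1449/(2·0.6193) = 0.11702

Final: 0.11702


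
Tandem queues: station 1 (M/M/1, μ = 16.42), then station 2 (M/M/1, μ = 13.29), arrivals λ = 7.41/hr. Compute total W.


Each node sees arrival rate λ = 7.41/hr (tandem ⇒ throughput preserved).
W₁ = 1/(μ₁−λ) = 1/(16.42−7.41) = 0.11099 hr
W₂ = 1/(μ₂−λ) = 1/(13.29−7.41) = 0.17007 hr
W_total = W₁ + W₂ = 0.11099 + 0.17007 = 0.28106 hr

Final: 0.28106 hr


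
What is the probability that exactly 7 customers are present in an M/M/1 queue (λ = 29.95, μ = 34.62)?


ρ = 29.95/34.62 = 0.8651
P_n = (1−ρ)·ρ^n = (1 − 0.8651)·0.8651^7 = 0.1349·0.362651 = 0.048919

Final: 0.048919


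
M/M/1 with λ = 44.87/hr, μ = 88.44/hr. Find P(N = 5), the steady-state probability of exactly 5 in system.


ρ = 44.87/88.44 = 0.5073
P_n = (1−ρ)·ρ^n = (1 − 0.5073)·0.5073^5 = 0.4927·0.033615 = 0.016561

Final: 0.016561


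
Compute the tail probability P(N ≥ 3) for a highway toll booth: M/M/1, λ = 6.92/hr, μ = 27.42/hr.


ρ = 6.92/27.42 = 0.2524
P(N ≥ n) = ρ^n = 0.2524^3 = 0.016074

Final: 0.016074


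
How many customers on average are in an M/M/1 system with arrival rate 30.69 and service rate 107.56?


ρ = λ/μ = 30.69/107.56 = 0.2853
L = ρ/(1−ρ) = 0.2853/(1 − 0.2853) = 0.2853/0.7147 = 0.3992

Final: 0.3992


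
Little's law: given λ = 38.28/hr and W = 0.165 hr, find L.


L = λW = 38.28·0.165 = 6.3162

Final: 6.3162


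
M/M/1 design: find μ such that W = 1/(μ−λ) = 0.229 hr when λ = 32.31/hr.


W = 1/(μ−λ) ⇒ μ − λ = 1/W = 1/0.229 = 4.3668
μ = λ + 1/W = 32.31 + 4.3668 = 36.6768 per hr

Final: 36.6768 /hr


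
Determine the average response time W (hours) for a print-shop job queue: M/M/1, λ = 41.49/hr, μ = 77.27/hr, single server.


W = 1/(μ−λ) = 1/(77.27 − 41.49) = 1/35.78 = 0.02795 hr

Final: 0.02795 hr


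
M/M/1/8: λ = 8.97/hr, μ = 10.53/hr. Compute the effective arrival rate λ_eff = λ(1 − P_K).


ρ = 0.8519; P_K = (1−ρ)ρ^8/(1−ρ^9) = 0.053781
λ_eff = λ(1 − P_K) = 8.97·(1 − 0.053781) = 8.97·0.946219 = 8.4876 /hr

Final: 8.4876 /hr


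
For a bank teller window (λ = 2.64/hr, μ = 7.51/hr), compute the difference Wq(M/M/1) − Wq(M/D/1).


ρ = 2.64/7.51 = 0.3515
Wq(M/M/1) = ρ/(μ−λ) = 0.3515/4.87 = 0.07218 hr
Wq(M/D/1) = ρ/(2(μ−λ)) = 0.03609 hr
Savings = 0.07218 − 0.03609 = 0.03609 hr

Final: 0.03609 hr


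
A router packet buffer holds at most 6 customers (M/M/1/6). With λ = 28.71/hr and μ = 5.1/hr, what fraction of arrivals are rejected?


ρ = λ/μ = 28.71/5.1 = 5.6294
P_K = (1−ρ)ρ^K/(1−ρ^(K+1)) = (-4.6294·31825.709801)/(1 − 179160.025172)
= -147334.315371/-179159.025172 = 0.822366

Final: 0.822366


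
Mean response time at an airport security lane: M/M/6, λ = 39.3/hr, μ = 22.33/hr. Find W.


a = 1.7600; ρ = 0.2933; P₀ = 0.171935
Lq = P₀·a^c·ρ/(c!(1−ρ)²) = 0.004168
Wq = Lq/λ = 0.004168/39.3 = 0.0001061 hr
W = Wq + 1/μ = 0.0001061 + 0.04478 = 0.04489 hr

Final: 0.04489 hr


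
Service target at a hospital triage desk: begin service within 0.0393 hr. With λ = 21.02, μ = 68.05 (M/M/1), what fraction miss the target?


ρ = 21.02/68.05 = 0.3089
P(Wq > t) = ρ·e^{−(μ−λ)t} = 0.3089·e^{−1.8483}
= 0.3089·0.157508 = 0.048653

Final: 0.048653


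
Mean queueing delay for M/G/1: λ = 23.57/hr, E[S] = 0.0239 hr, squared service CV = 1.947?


ρ = λ·E[S] = 23.57·0.0239 = 0.5633
E[S²] = E[S]²(1+C_s²) = 0.0239²·(1+1.947) = 0.001683
Wq = λ·E[S²]/(2(1−ρ)) = 23.57·0.001683/(2·0.4367) = 0.04543 hr

Final: 0.04543 hr


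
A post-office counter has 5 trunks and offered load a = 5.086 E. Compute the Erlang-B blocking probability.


B(c,a) = (a^c/c!) / Σ_{k=0}^{c} a^k/k!
a^5/5! = 28.359628
Σ terms (k=0..5): 1.00000 + 5.08600 + 12.93370 + 21.92693 + 27.88009 + 28.35963 = 97.186346
B = 28.359628/97.186346 = 0.291807

Final: 0.291807


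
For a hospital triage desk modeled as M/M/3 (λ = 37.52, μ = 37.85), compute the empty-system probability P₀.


a = λ/μ = 37.52/37.85 = 0.9913; ρ = a/c = 0.3304
Σ_{k=0}^{2} a^k/k! (terms k=0..2) = 1.00000 + 0.99128 + 0.49132 = 2.48260
Tail: a^3/(3!(1−ρ)) = 0.97407/(6·0.6696) = 0.24246
P₀ = 1/(2.48260 + 0.24246) = 1/2.72506 = 0.366964

Final: 0.366964


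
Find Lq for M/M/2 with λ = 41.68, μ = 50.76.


a = λ/μ = 0.8211; ρ = a/2 = 0.4106
P₀ = 0.417877
Lq = P₀·a^c·ρ / (c!·(1−ρ)²) = 0.417877·0.67424·0.4106/(2·0.34744)
= 0.16647

Final: 0.16647


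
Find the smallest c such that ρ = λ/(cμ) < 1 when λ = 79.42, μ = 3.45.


Stability requires cμ > λ ⇔ c > λ/μ.
λ/μ = 79.42/3.45 = 23.0203
Minimum integer c = ⌊23.0203⌋ + 1 = 24
Check: 24·3.45 = 82.80 > 79.42, while 23·3.45 = 79.35 ≤ 79.42

Final: 24 servers


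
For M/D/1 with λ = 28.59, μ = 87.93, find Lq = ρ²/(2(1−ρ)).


ρ = 28.59/87.93 = 0.3251
M/D/1: Lq = ρ²/(2(1−ρ)) = 0.1057/(2·0.6749) = 0.07833

Final: 0.07833


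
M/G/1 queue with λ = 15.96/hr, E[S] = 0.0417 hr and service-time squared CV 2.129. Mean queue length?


ρ = λ·E[S] = 15.96·0.0417 = 0.6655
Lq = ρ²(1+C_s²)/(2(1−ρ)) = 0.4429·(1+2.129)/(2·0.3345)
= 0.4429·3.1290/0.6689 = 2.07185

Final: 2.07185


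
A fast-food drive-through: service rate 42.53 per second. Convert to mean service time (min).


Mean service time = 1/μ = 1/42.53 second = 0.02351 second
In minutes: 0.02351 × 0.0166667 = 0.0003919 min

Final: 0.0003919 min


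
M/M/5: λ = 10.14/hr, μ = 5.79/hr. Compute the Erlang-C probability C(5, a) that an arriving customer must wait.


a = λ/μ = 1.7513; ρ = a/5 = 0.3503
P₀ = 0.172913 (from M/M/c formula)
C(c,a) = [a^c/(c!(1−ρ))]·P₀ = [16.47392/(120·0.6497)]·0.172913
= 0.21129·0.172913 = 0.036534

Final: 0.036534


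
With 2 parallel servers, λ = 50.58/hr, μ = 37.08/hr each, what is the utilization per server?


ρ = λ/(cμ) = 50.58/(2·37.08) = 50.58/74.16 = 0.6820

Final: 0.6820


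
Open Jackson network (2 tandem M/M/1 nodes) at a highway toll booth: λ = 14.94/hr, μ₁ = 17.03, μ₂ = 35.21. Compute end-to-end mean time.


Each node sees arrival rate λ = 14.94/hr (tandem ⇒ throughput preserved).
W₁ = 1/(μ₁−λ) = 1/(17.03−14.94) = 0.47847 hr
W₂ = 1/(μ₂−λ) = 1/(35.21−14.94) = 0.04933 hr
W_total = W₁ + W₂ = 0.47847 + 0.04933 = 0.52780 hr

Final: 0.52780 hr


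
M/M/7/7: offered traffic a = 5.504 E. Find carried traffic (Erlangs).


B(7,5.504) = 0.152763 (Erlang-B)
Carried load = a(1 − B) = 5.504·(1 − 0.152763) = 5.504·0.847237 = 4.6632 E

Final: 4.6632 Erlangs


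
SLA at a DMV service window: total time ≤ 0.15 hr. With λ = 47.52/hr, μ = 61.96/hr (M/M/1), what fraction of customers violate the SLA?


W ~ Exponential(μ−λ) for M/M/1.
μ − λ = 61.96 − 47.52 = 14.4400
P(W > t) = e^{−(μ−λ)t} = e^{−2.1660} = 0.114635

Final: 0.114635


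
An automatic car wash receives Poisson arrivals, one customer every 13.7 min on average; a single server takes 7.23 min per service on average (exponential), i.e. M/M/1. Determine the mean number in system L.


λ = 60/13.7 = 4.3796 /hr
μ = 60/7.23 = 8.2988 /hr
ρ = λ/μ = 4.3796/8.2988 = 0.5277
L = ρ/(1−ρ) = 0.5277/0.4723 = 1.1175

Final: 1.1175


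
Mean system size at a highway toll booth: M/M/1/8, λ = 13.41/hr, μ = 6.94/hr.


ρ = 13.41/6.94 = 1.9323
L = ρ[1 − (K+1)ρ^K + Kρ^(K+1)] / [(1−ρ)(1−ρ^(K+1))]
Numerator: 1.9323·(1 − 9·194.336537 + 8·375.511954) = 2427.068554
Denominator: (-0.9323)·(-374.511954) = 349.148752
L = 2427.068554/349.148752 = 6.9514

Final: 6.9514


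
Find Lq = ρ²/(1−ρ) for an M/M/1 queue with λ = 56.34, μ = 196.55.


ρ = 56.34/196.55 = 0.2866
Lq = ρ²/(1−ρ) = 0.08217/0.7134 = 0.1152

Final: 0.1152


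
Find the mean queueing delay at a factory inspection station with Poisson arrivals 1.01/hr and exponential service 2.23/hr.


ρ = 1.01/2.23 = 0.4529
Wq = ρ/(μ−λ) = 0.4529/(2.23 − 1.01) = 0.4529/1.22 = 0.3712 hr

Final: 0.3712 hr


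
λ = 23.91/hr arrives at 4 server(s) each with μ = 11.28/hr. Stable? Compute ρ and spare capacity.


Total capacity cμ = 4·11.28 = 45.12/hr
ρ = λ/(cμ) = 23.91/45.12 = 0.5299
Stable ⇔ ρ < 1: YES
Spare capacity = cμ − λ = 45.12 − 23.91 = 21.21/hr

Final: ρ = 0.5299; stable; margin = 21.21/hr


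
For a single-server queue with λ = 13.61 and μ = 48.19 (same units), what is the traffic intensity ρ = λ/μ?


ρ = λ/μ = 13.61/48.19 = 0.2824

Final: 0.2824


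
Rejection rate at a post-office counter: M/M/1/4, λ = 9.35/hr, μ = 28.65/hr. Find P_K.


ρ = λ/μ = 9.35/28.65 = 0.3264
P_K = (1−ρ)ρ^K/(1−ρ^(K+1)) = (0.6736·0.011344)/(1 − 0.003702)
= 0.007642/0.996298 = 0.007670

Final: 0.007670


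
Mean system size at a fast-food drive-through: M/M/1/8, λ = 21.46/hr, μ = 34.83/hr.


ρ = 21.46/34.83 = 0.6161
L = ρ[1 − (K+1)ρ^K + Kρ^(K+1)] / [(1−ρ)(1−ρ^(K+1))]
Numerator: 0.6161·(1 − 9·0.020769 + 8·0.012796) = 0.564043
Denominator: (0.3839)·(0.987204) = 0.378952
L = 0.564043/0.378952 = 1.4884

Final: 1.4884


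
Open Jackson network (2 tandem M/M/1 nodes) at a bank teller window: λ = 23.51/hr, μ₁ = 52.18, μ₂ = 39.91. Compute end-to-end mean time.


Each node sees arrival rate λ = 23.51/hr (tandem ⇒ throughput preserved).
W₁ = 1/(μ₁−λ) = 1/(52.18−23.51) = 0.03488 hr
W₂ = 1/(μ₂−λ) = 1/(39.91−23.51) = 0.06098 hr
W_total = W₁ + W₂ = 0.03488 + 0.06098 = 0.09586 hr

Final: 0.09586 hr


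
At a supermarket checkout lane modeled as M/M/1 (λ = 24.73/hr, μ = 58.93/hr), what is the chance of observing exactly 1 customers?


ρ = 24.73/58.93 = 0.4197
P_n = (1−ρ)·ρ^n = (1 − 0.4197)·0.4197^1 = 0.5803·0.419650 = 0.243544

Final: 0.243544


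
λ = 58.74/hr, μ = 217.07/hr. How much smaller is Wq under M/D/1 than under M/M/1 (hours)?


ρ = 58.74/217.07 = 0.2706
Wq(M/M/1) = ρ/(μ−λ) = 0.2706/158.33 = 0.001709 hr
Wq(M/D/1) = ρ/(2(μ−λ)) = 0.0008546 hr
Savings = 0.001709 − 0.0008546 = 0.0008546 hr

Final: 0.0008546 hr


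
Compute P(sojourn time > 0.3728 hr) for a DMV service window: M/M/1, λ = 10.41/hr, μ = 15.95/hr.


W ~ Exponential(μ−λ) for M/M/1.
μ − λ = 15.95 − 10.41 = 5.5400
P(W > t) = e^{−(μ−λ)t} = e^{−2.0653} = 0.126779

Final: 0.126779


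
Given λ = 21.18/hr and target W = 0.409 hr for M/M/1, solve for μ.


W = 1/(μ−λ) ⇒ μ − λ = 1/W = 1/0.409 = 2.4450
μ = λ + 1/W = 21.18 + 2.4450 = 23.6250 per hr

Final: 23.6250 /hr


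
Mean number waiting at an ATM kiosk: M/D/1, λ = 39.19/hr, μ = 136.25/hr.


ρ = 39.19/136.25 = 0.2876
M/D/1: Lq = ρ²/(2(1−ρ)) = 0.08273/(2·0.7124) = 0.05807

Final: 0.05807


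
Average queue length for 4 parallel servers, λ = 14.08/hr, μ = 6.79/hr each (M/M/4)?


a = λ/μ = 2.0736; ρ = a/4 = 0.5184
P₀ = 0.120345
Lq = P₀·a^c·ρ / (c!·(1−ρ)²) = 0.120345·18.48977·0.5184/(24·0.23193)
= 0.20724

Final: 0.20724


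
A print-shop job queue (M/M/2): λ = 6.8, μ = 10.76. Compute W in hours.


a = 0.6320; ρ = 0.3160; P₀ = 0.519774
Lq = P₀·a^c·ρ/(c!(1−ρ)²) = 0.07010
Wq = Lq/λ = 0.07010/6.8 = 0.01031 hr
W = Wq + 1/μ = 0.01031 + 0.09294 = 0.10325 hr

Final: 0.10325 hr


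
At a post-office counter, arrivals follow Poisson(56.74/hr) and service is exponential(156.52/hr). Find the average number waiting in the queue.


ρ = 56.74/156.52 = 0.3625
Lq = ρ²/(1−ρ) = 0.1314/0.6375 = 0.2061

Final: 0.2061


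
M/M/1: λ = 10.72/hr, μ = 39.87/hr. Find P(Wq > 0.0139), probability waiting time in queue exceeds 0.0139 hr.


ρ = 10.72/39.87 = 0.2689
P(Wq > t) = ρ·e^{−(μ−λ)t} = 0.2689·e^{−0.4052}
= 0.2689·0.666853 = 0.179299

Final: 0.179299


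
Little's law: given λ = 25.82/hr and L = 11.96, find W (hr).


W = L/λ = 11.96/25.82 = 0.4632 hr

Final: 0.4632 hr


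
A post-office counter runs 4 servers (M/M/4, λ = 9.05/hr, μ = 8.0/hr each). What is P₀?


a = λ/μ = 9.05/8.0 = 1.1313; ρ = a/c = 0.2828
Σ_{k=0}^{3} a^k/k! (terms k=0..3) = 1.00000 + 1.13125 + 0.63986 + 0.24128 = 3.01240
Tail: a^4/(4!(1−ρ)) = 1.63770/(24·0.7172) = 0.09515
P₀ = 1/(3.01240 + 0.09515) = 1/3.10754 = 0.321798

Final: 0.321798


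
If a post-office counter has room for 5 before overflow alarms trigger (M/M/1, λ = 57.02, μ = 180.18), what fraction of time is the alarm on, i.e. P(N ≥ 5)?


ρ = 57.02/180.18 = 0.3165
P(N ≥ n) = ρ^n = 0.3165^5 = 0.003174

Final: 0.003174


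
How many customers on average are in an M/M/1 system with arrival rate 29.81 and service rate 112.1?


ρ = λ/μ = 29.81/112.1 = 0.2659
L = ρ/(1−ρ) = 0.2659/(1 − 0.2659) = 0.2659/0.7341 = 0.3623

Final: 0.3623


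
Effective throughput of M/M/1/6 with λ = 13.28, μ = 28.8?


ρ = 0.4611; P_K = (1−ρ)ρ^6/(1−ρ^7) = 0.005203
λ_eff = λ(1 − P_K) = 13.28·(1 − 0.005203) = 13.28·0.994797 = 13.2109 /hr

Final: 13.2109 /hr


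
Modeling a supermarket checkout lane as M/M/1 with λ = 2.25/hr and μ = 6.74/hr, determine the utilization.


ρ = λ/μ = 2.25/6.74 = 0.3338

Final: 0.3338


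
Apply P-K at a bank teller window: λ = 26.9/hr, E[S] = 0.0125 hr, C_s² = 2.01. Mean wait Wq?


ρ = λ·E[S] = 26.9·0.0125 = 0.3362
E[S²] = E[S]²(1+C_s²) = 0.0125²·(1+2.01) = 0.0004703
Wq = λ·E[S²]/(2(1−ρ)) = 26.9·0.0004703/(2·0.6638) = 0.009530 hr

Final: 0.009530 hr


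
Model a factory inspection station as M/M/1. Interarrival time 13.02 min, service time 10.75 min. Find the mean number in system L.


λ = 60/13.02 = 4.6083 /hr
μ = 60/10.75 = 5.5814 /hr
ρ = λ/μ = 4.6083/5.5814 = 0.8257
L = ρ/(1−ρ) = 0.8257/0.1743 = 4.7357

Final: 4.7357


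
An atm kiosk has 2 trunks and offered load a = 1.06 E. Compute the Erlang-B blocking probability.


B(c,a) = (a^c/c!) / Σ_{k=0}^{c} a^k/k!
a^2/2! = 0.561800
Σ terms (k=0..2): 1.00000 + 1.06000 + 0.56180 = 2.621800
B = 0.561800/2.621800 = 0.214280

Final: 0.214280


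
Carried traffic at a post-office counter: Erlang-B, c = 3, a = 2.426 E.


B(3,2.426) = 0.272014 (Erlang-B)
Carried load = a(1 − B) = 2.426·(1 − 0.272014) = 2.426·0.727986 = 1.7661 E

Final: 1.7661 Erlangs


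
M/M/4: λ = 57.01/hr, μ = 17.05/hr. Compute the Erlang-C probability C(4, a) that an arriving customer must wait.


a = λ/μ = 3.3437; ρ = a/4 = 0.8359
P₀ = 0.020874 (from M/M/c formula)
C(c,a) = [a^c/(c!(1−ρ))]·P₀ = [124.99903/(24·0.1641)]·0.020874
= 31.74312·0.020874 = 0.662591

Final: 0.662591


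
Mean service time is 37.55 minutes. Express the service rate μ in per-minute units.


μ = 1/(service time) in consistent units.
1 minute = 1 min, so μ = 1/37.55 = 0.02663 per minute

Final: 0.02663 /min


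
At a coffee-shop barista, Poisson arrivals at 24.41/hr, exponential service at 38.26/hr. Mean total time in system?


W = 1/(μ−λ) = 1/(38.26 − 24.41) = 1/13.85 = 0.07220 hr

Final: 0.07220 hr


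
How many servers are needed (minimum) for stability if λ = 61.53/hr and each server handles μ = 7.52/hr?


Stability requires cμ > λ ⇔ c > λ/μ.
λ/μ = 61.53/7.52 = 8.1822
Minimum integer c = ⌊8.1822⌋ + 1 = 9
Check: 9·7.52 = 67.68 > 61.53, while 8·7.52 = 60.16 ≤ 61.53

Final: 9 servers


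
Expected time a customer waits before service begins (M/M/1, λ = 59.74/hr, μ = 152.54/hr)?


ρ = 59.74/152.54 = 0.3916
Wq = ρ/(μ−λ) = 0.3916/(152.54 − 59.74) = 0.3916/92.80 = 0.004220 hr

Final: 0.004220 hr


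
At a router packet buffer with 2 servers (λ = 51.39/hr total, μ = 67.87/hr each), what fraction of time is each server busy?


ρ = λ/(cμ) = 51.39/(2·67.87) = 51.39/135.74 = 0.3786

Final: 0.3786


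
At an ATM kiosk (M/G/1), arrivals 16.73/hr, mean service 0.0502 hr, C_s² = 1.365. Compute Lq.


ρ = λ·E[S] = 16.73·0.0502 = 0.8398
Lq = ρ²(1+C_s²)/(2(1−ρ)) = 0.7053·(1+1.365)/(2·0.1602)
= 0.7053·2.3650/0.3203 = 5.20790

Final: 5.20790


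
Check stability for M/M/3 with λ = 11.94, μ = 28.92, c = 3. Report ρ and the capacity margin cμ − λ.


Total capacity cμ = 3·28.92 = 86.76/hr
ρ = λ/(cμ) = 11.94/86.76 = 0.1376
Stable ⇔ ρ < 1: YES
Spare capacity = cμ − λ = 86.76 − 11.94 = 74.82/hr

Final: ρ = 0.1376; stable; margin = 74.82/hr


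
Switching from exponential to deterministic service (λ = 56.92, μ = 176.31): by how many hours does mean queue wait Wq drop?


ρ = 56.92/176.31 = 0.3228
Wq(M/M/1) = ρ/(μ−λ) = 0.3228/119.39 = 0.002704 hr
Wq(M/D/1) = ρ/(2(μ−λ)) = 0.001352 hr
Savings = 0.002704 − 0.001352 = 0.001352 hr

Final: 0.001352 hr


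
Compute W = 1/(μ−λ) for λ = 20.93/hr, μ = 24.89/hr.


W = 1/(μ−λ) = 1/(24.89 − 20.93) = 1/3.96 = 0.2525 hr

Final: 0.2525 hr


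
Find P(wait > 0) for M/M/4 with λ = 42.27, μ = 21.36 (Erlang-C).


a = λ/μ = 1.9789; ρ = a/4 = 0.4947
P₀ = 0.133451 (from M/M/c formula)
C(c,a) = [a^c/(c!(1−ρ))]·P₀ = [15.33642/(24·0.5053)]·0.133451
= 1.26471·0.133451 = 0.168778

Final: 0.168778


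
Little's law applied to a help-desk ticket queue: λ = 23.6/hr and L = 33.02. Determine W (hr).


W = L/λ = 33.02/23.6 = 1.3992 hr

Final: 1.3992 hr


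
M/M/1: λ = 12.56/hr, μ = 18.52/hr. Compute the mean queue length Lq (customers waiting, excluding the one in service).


ρ = 12.56/18.52 = 0.6782
Lq = ρ²/(1−ρ) = 0.4599/0.3218 = 1.4292

Final: 1.4292


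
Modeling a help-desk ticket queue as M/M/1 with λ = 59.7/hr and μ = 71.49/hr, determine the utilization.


ρ = λ/μ = 59.7/71.49 = 0.8351

Final: 0.8351


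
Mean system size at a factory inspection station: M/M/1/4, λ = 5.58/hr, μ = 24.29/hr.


ρ = 5.58/24.29 = 0.2297
L = ρ[1 − (K+1)ρ^K + Kρ^(K+1)] / [(1−ρ)(1−ρ^(K+1))]
Numerator: 0.2297·(1 − 5·0.002785 + 4·0.0006398) = 0.227113
Denominator: (0.7703)·(0.999360) = 0.769783
L = 0.227113/0.769783 = 0.2950

Final: 0.2950


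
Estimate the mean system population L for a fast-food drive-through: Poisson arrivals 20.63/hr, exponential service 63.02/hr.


ρ = λ/μ = 20.63/63.02 = 0.3274
L = ρ/(1−ρ) = 0.3274/(1 − 0.3274) = 0.3274/0.6726 = 0.4867

Final: 0.4867
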